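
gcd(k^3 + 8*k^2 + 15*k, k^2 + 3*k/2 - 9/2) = k + 3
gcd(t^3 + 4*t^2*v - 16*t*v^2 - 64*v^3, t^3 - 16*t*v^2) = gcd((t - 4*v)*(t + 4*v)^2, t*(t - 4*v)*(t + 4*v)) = t^2 - 16*v^2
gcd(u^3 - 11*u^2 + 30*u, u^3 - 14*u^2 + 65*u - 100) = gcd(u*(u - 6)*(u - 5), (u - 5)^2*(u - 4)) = u - 5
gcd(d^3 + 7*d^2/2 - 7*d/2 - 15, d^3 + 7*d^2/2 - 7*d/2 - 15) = d^3 + 7*d^2/2 - 7*d/2 - 15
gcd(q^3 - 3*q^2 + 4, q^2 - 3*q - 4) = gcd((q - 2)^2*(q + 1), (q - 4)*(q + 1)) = q + 1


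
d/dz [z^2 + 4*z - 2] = 2*z + 4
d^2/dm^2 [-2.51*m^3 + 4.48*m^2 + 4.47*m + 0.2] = 8.96 - 15.06*m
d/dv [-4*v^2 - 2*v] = -8*v - 2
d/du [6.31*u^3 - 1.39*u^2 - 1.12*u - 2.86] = 18.93*u^2 - 2.78*u - 1.12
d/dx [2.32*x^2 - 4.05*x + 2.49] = 4.64*x - 4.05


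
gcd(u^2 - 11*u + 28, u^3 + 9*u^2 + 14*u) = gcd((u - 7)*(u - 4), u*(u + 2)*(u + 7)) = 1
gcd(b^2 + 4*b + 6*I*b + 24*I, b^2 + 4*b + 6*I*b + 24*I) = b^2 + b*(4 + 6*I) + 24*I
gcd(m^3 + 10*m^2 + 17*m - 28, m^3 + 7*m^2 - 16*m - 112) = m^2 + 11*m + 28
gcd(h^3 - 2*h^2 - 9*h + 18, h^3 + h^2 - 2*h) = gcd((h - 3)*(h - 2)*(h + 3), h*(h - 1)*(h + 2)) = 1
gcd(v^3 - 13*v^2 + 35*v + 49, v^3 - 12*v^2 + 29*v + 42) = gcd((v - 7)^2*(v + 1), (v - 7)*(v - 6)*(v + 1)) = v^2 - 6*v - 7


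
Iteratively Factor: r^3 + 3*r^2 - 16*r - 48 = (r + 3)*(r^2 - 16) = (r - 4)*(r + 3)*(r + 4)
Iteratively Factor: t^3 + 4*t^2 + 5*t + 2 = (t + 1)*(t^2 + 3*t + 2) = (t + 1)^2*(t + 2)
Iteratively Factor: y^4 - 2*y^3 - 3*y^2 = (y + 1)*(y^3 - 3*y^2) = (y - 3)*(y + 1)*(y^2) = y*(y - 3)*(y + 1)*(y)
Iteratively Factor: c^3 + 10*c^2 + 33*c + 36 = (c + 3)*(c^2 + 7*c + 12) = (c + 3)^2*(c + 4)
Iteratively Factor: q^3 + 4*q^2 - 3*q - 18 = (q + 3)*(q^2 + q - 6) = (q + 3)^2*(q - 2)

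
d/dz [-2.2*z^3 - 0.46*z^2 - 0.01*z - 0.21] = -6.6*z^2 - 0.92*z - 0.01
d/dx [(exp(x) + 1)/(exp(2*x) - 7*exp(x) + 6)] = (-(exp(x) + 1)*(2*exp(x) - 7) + exp(2*x) - 7*exp(x) + 6)*exp(x)/(exp(2*x) - 7*exp(x) + 6)^2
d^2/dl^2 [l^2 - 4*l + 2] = 2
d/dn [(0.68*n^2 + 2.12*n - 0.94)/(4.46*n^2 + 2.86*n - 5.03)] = (-7.5104*n^2 + 1.544*n - 7.9752)/(19.8916*n^4 + 25.5112*n^3 - 36.688*n^2 - 28.7716*n + 25.3009)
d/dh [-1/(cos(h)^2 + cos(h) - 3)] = -(2*cos(h) + 1)*sin(h)/(cos(h)^2 + cos(h) - 3)^2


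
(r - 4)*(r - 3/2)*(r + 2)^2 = r^4 - 3*r^3/2 - 12*r^2 + 2*r + 24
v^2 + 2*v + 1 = (v + 1)^2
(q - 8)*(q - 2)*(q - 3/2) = q^3 - 23*q^2/2 + 31*q - 24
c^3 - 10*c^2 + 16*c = c*(c - 8)*(c - 2)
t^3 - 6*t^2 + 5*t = t*(t - 5)*(t - 1)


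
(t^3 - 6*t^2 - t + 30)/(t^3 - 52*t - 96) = (t^2 - 8*t + 15)/(t^2 - 2*t - 48)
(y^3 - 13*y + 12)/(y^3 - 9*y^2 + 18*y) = (y^2 + 3*y - 4)/(y*(y - 6))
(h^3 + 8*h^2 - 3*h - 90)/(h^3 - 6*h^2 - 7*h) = (-h^3 - 8*h^2 + 3*h + 90)/(h*(-h^2 + 6*h + 7))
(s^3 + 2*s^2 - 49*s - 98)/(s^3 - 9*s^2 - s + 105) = (s^2 + 9*s + 14)/(s^2 - 2*s - 15)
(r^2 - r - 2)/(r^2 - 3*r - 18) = (-r^2 + r + 2)/(-r^2 + 3*r + 18)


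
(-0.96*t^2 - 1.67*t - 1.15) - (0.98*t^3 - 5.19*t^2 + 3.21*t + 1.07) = -0.98*t^3 + 4.23*t^2 - 4.88*t - 2.22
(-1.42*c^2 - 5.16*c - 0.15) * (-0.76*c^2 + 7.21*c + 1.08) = 1.0792*c^4 - 6.3166*c^3 - 38.6232*c^2 - 6.6543*c - 0.162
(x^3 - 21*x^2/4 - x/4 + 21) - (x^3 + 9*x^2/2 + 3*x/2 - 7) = -39*x^2/4 - 7*x/4 + 28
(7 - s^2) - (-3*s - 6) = -s^2 + 3*s + 13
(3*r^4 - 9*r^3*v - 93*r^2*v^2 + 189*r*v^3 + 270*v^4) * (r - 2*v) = 3*r^5 - 15*r^4*v - 75*r^3*v^2 + 375*r^2*v^3 - 108*r*v^4 - 540*v^5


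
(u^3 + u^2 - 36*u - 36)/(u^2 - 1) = (u^2 - 36)/(u - 1)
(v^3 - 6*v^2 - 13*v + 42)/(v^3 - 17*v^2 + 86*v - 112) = (v + 3)/(v - 8)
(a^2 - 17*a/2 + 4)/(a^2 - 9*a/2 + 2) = (a - 8)/(a - 4)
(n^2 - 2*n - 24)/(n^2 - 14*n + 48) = (n + 4)/(n - 8)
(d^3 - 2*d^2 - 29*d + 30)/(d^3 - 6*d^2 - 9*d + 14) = (d^2 - d - 30)/(d^2 - 5*d - 14)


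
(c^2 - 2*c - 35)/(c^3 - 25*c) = (c - 7)/(c*(c - 5))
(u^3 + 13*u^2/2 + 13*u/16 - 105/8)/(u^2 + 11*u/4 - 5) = (4*u^2 + 31*u + 42)/(4*(u + 4))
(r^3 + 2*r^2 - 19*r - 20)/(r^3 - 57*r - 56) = (r^2 + r - 20)/(r^2 - r - 56)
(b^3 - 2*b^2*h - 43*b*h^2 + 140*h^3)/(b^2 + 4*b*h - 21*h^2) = (b^2 - 9*b*h + 20*h^2)/(b - 3*h)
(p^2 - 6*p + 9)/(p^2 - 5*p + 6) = (p - 3)/(p - 2)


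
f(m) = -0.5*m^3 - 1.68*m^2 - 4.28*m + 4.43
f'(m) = -1.5*m^2 - 3.36*m - 4.28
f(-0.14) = 5.00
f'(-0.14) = -3.84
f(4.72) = -105.78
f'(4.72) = -53.56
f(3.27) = -45.01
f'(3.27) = -31.31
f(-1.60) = 9.03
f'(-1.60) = -2.74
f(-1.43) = 8.58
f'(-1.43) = -2.54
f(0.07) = 4.12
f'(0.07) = -4.52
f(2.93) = -35.11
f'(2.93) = -27.00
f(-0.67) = 6.69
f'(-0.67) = -2.70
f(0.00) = 4.43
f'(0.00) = -4.28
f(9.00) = -534.67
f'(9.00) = -156.02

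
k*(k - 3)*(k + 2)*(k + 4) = k^4 + 3*k^3 - 10*k^2 - 24*k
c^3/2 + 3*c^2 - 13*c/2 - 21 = (c/2 + 1)*(c - 3)*(c + 7)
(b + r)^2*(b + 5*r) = b^3 + 7*b^2*r + 11*b*r^2 + 5*r^3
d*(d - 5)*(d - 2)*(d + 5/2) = d^4 - 9*d^3/2 - 15*d^2/2 + 25*d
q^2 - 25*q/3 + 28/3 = (q - 7)*(q - 4/3)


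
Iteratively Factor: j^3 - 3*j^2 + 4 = (j - 2)*(j^2 - j - 2) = (j - 2)^2*(j + 1)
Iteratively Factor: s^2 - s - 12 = (s + 3)*(s - 4)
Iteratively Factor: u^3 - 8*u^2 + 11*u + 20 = (u - 4)*(u^2 - 4*u - 5) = (u - 5)*(u - 4)*(u + 1)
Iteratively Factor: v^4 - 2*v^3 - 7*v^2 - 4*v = (v + 1)*(v^3 - 3*v^2 - 4*v) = v*(v + 1)*(v^2 - 3*v - 4) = v*(v - 4)*(v + 1)*(v + 1)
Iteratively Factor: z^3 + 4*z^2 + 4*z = (z + 2)*(z^2 + 2*z) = z*(z + 2)*(z + 2)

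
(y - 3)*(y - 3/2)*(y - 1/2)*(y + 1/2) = y^4 - 9*y^3/2 + 17*y^2/4 + 9*y/8 - 9/8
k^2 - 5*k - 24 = (k - 8)*(k + 3)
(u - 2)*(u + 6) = u^2 + 4*u - 12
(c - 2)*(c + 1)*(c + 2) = c^3 + c^2 - 4*c - 4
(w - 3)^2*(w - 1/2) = w^3 - 13*w^2/2 + 12*w - 9/2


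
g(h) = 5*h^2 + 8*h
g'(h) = 10*h + 8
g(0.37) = 3.64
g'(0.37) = 11.70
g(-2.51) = 11.42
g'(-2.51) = -17.10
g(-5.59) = 111.52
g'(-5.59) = -47.90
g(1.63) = 26.32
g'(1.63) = 24.30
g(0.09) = 0.76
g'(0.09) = 8.90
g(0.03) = 0.24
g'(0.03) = 8.30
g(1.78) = 30.08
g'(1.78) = 25.80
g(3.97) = 110.56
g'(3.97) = 47.70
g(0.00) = 0.00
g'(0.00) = 8.00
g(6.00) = 228.00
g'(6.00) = 68.00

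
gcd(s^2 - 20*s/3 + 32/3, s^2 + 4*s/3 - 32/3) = s - 8/3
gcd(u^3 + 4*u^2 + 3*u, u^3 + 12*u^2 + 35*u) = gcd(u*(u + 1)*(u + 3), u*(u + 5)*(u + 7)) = u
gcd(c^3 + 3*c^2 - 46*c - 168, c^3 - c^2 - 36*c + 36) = c + 6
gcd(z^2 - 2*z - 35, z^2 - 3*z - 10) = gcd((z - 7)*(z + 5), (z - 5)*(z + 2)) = 1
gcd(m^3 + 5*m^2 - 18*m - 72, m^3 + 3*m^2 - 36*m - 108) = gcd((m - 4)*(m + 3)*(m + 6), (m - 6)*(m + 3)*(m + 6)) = m^2 + 9*m + 18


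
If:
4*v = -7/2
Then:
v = -7/8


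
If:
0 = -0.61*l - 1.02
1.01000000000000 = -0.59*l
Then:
No Solution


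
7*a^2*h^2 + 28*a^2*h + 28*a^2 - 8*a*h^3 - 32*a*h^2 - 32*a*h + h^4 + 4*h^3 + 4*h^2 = (-7*a + h)*(-a + h)*(h + 2)^2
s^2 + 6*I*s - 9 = (s + 3*I)^2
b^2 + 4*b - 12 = (b - 2)*(b + 6)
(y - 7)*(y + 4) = y^2 - 3*y - 28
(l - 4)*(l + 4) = l^2 - 16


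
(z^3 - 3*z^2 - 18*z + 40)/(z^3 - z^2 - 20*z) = (z - 2)/z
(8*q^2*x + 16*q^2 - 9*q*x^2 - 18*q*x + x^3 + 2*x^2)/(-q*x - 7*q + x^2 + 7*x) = (-8*q*x - 16*q + x^2 + 2*x)/(x + 7)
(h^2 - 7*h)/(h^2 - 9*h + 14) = h/(h - 2)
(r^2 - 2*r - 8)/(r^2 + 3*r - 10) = (r^2 - 2*r - 8)/(r^2 + 3*r - 10)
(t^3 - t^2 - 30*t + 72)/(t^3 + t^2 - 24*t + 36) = (t - 4)/(t - 2)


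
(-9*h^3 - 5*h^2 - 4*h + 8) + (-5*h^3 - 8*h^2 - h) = -14*h^3 - 13*h^2 - 5*h + 8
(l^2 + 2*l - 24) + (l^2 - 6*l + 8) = 2*l^2 - 4*l - 16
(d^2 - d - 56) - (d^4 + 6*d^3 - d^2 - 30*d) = -d^4 - 6*d^3 + 2*d^2 + 29*d - 56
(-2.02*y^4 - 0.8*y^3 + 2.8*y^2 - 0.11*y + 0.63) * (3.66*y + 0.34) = -7.3932*y^5 - 3.6148*y^4 + 9.976*y^3 + 0.5494*y^2 + 2.2684*y + 0.2142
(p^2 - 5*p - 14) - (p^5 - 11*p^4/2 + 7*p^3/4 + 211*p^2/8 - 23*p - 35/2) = -p^5 + 11*p^4/2 - 7*p^3/4 - 203*p^2/8 + 18*p + 7/2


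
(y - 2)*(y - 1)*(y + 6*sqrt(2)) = y^3 - 3*y^2 + 6*sqrt(2)*y^2 - 18*sqrt(2)*y + 2*y + 12*sqrt(2)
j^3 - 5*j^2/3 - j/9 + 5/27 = (j - 5/3)*(j - 1/3)*(j + 1/3)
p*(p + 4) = p^2 + 4*p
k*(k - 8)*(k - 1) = k^3 - 9*k^2 + 8*k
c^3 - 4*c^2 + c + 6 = (c - 3)*(c - 2)*(c + 1)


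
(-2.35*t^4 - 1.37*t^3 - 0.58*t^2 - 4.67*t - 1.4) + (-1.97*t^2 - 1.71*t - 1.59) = -2.35*t^4 - 1.37*t^3 - 2.55*t^2 - 6.38*t - 2.99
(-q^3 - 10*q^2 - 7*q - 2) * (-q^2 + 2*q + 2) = q^5 + 8*q^4 - 15*q^3 - 32*q^2 - 18*q - 4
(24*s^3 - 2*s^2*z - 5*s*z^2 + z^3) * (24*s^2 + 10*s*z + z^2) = 576*s^5 + 192*s^4*z - 116*s^3*z^2 - 28*s^2*z^3 + 5*s*z^4 + z^5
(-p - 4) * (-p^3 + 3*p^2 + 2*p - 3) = p^4 + p^3 - 14*p^2 - 5*p + 12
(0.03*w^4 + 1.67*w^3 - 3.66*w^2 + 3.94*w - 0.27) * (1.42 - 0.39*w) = -0.0117*w^5 - 0.6087*w^4 + 3.7988*w^3 - 6.7338*w^2 + 5.7001*w - 0.3834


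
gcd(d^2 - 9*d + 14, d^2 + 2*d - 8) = d - 2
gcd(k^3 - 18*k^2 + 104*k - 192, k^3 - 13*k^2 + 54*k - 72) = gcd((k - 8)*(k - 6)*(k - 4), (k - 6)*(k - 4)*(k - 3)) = k^2 - 10*k + 24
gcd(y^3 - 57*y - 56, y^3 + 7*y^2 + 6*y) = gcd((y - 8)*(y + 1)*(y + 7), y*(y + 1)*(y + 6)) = y + 1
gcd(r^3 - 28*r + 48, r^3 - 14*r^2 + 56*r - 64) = r^2 - 6*r + 8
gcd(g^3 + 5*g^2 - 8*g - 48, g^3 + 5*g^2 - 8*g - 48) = g^3 + 5*g^2 - 8*g - 48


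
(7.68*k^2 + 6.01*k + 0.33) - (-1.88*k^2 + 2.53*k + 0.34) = 9.56*k^2 + 3.48*k - 0.01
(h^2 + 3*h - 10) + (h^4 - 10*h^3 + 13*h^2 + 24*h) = h^4 - 10*h^3 + 14*h^2 + 27*h - 10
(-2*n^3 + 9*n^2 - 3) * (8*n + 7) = -16*n^4 + 58*n^3 + 63*n^2 - 24*n - 21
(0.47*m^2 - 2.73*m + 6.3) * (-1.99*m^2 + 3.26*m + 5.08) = -0.9353*m^4 + 6.9649*m^3 - 19.0492*m^2 + 6.6696*m + 32.004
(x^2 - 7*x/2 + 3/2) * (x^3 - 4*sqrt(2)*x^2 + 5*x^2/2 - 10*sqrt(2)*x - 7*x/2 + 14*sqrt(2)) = x^5 - 4*sqrt(2)*x^4 - x^4 - 43*x^3/4 + 4*sqrt(2)*x^3 + 16*x^2 + 43*sqrt(2)*x^2 - 64*sqrt(2)*x - 21*x/4 + 21*sqrt(2)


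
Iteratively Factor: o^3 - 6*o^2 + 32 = (o - 4)*(o^2 - 2*o - 8) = (o - 4)*(o + 2)*(o - 4)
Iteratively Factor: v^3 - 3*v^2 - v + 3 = (v - 3)*(v^2 - 1) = (v - 3)*(v - 1)*(v + 1)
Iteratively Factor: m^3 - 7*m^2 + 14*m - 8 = (m - 4)*(m^2 - 3*m + 2) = (m - 4)*(m - 2)*(m - 1)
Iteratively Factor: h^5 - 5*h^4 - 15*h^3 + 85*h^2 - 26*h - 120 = (h + 4)*(h^4 - 9*h^3 + 21*h^2 + h - 30) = (h + 1)*(h + 4)*(h^3 - 10*h^2 + 31*h - 30) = (h - 3)*(h + 1)*(h + 4)*(h^2 - 7*h + 10) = (h - 3)*(h - 2)*(h + 1)*(h + 4)*(h - 5)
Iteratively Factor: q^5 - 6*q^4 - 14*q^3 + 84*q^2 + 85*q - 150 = (q + 2)*(q^4 - 8*q^3 + 2*q^2 + 80*q - 75) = (q - 5)*(q + 2)*(q^3 - 3*q^2 - 13*q + 15) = (q - 5)^2*(q + 2)*(q^2 + 2*q - 3) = (q - 5)^2*(q - 1)*(q + 2)*(q + 3)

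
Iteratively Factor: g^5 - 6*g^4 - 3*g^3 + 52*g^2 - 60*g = (g - 2)*(g^4 - 4*g^3 - 11*g^2 + 30*g) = (g - 2)^2*(g^3 - 2*g^2 - 15*g) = (g - 5)*(g - 2)^2*(g^2 + 3*g) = (g - 5)*(g - 2)^2*(g + 3)*(g)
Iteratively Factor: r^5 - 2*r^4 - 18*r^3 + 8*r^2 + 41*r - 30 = (r + 3)*(r^4 - 5*r^3 - 3*r^2 + 17*r - 10) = (r + 2)*(r + 3)*(r^3 - 7*r^2 + 11*r - 5) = (r - 1)*(r + 2)*(r + 3)*(r^2 - 6*r + 5) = (r - 5)*(r - 1)*(r + 2)*(r + 3)*(r - 1)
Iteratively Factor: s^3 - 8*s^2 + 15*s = (s - 5)*(s^2 - 3*s) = (s - 5)*(s - 3)*(s)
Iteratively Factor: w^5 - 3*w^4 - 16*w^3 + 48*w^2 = (w)*(w^4 - 3*w^3 - 16*w^2 + 48*w) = w*(w + 4)*(w^3 - 7*w^2 + 12*w) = w*(w - 4)*(w + 4)*(w^2 - 3*w) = w*(w - 4)*(w - 3)*(w + 4)*(w)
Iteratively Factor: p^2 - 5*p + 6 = (p - 2)*(p - 3)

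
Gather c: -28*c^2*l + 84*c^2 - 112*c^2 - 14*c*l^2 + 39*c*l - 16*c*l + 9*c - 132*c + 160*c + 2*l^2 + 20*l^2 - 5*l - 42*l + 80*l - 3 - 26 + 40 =c^2*(-28*l - 28) + c*(-14*l^2 + 23*l + 37) + 22*l^2 + 33*l + 11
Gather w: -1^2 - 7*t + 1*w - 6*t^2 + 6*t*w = -6*t^2 - 7*t + w*(6*t + 1) - 1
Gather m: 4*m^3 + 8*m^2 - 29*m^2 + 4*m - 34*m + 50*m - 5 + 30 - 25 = 4*m^3 - 21*m^2 + 20*m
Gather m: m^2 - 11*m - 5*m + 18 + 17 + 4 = m^2 - 16*m + 39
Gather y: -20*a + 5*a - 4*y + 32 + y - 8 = -15*a - 3*y + 24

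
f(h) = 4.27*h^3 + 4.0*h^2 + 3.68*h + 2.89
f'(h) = 12.81*h^2 + 8.0*h + 3.68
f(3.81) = 311.13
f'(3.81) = 220.11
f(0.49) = 6.16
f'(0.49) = 10.68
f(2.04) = 63.29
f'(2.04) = 73.31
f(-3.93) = -208.98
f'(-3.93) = 170.09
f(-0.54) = 1.40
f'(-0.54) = 3.10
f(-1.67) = -11.99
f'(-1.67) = 26.05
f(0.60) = 7.46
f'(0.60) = 13.09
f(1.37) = 26.42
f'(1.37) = 38.68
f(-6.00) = -797.51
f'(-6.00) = 416.84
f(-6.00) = -797.51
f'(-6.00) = 416.84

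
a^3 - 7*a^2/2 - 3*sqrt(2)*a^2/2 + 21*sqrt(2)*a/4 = a*(a - 7/2)*(a - 3*sqrt(2)/2)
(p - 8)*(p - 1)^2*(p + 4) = p^4 - 6*p^3 - 23*p^2 + 60*p - 32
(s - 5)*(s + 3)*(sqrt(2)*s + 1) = sqrt(2)*s^3 - 2*sqrt(2)*s^2 + s^2 - 15*sqrt(2)*s - 2*s - 15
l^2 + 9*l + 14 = (l + 2)*(l + 7)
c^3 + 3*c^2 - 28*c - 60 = (c - 5)*(c + 2)*(c + 6)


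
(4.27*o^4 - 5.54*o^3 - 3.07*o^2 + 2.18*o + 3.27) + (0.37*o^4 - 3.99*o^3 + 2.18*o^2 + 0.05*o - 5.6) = 4.64*o^4 - 9.53*o^3 - 0.89*o^2 + 2.23*o - 2.33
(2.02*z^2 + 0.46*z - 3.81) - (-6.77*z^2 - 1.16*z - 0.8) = 8.79*z^2 + 1.62*z - 3.01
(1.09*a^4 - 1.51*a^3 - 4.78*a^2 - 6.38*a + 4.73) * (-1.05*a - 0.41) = -1.1445*a^5 + 1.1386*a^4 + 5.6381*a^3 + 8.6588*a^2 - 2.3507*a - 1.9393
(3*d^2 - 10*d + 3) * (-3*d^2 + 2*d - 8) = -9*d^4 + 36*d^3 - 53*d^2 + 86*d - 24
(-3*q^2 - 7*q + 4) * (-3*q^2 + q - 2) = 9*q^4 + 18*q^3 - 13*q^2 + 18*q - 8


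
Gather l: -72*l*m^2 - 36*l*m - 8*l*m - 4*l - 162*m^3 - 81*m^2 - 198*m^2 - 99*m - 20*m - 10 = l*(-72*m^2 - 44*m - 4) - 162*m^3 - 279*m^2 - 119*m - 10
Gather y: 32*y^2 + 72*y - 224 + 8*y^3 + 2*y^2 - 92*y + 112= 8*y^3 + 34*y^2 - 20*y - 112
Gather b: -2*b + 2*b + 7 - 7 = 0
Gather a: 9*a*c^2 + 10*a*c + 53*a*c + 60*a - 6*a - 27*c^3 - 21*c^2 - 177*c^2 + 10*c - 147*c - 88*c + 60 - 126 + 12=a*(9*c^2 + 63*c + 54) - 27*c^3 - 198*c^2 - 225*c - 54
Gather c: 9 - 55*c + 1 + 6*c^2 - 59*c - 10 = 6*c^2 - 114*c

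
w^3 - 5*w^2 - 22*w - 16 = (w - 8)*(w + 1)*(w + 2)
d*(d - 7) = d^2 - 7*d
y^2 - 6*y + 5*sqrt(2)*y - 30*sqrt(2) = (y - 6)*(y + 5*sqrt(2))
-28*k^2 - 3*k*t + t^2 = (-7*k + t)*(4*k + t)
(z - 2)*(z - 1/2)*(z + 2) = z^3 - z^2/2 - 4*z + 2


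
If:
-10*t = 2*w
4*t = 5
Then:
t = 5/4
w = -25/4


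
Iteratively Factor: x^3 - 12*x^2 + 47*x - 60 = (x - 4)*(x^2 - 8*x + 15) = (x - 5)*(x - 4)*(x - 3)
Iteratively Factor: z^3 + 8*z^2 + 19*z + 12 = (z + 3)*(z^2 + 5*z + 4) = (z + 1)*(z + 3)*(z + 4)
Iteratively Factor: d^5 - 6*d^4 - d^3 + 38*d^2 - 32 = (d - 4)*(d^4 - 2*d^3 - 9*d^2 + 2*d + 8) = (d - 4)^2*(d^3 + 2*d^2 - d - 2) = (d - 4)^2*(d - 1)*(d^2 + 3*d + 2) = (d - 4)^2*(d - 1)*(d + 2)*(d + 1)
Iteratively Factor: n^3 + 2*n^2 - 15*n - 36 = (n + 3)*(n^2 - n - 12) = (n - 4)*(n + 3)*(n + 3)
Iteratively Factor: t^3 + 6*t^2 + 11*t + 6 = (t + 1)*(t^2 + 5*t + 6) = (t + 1)*(t + 3)*(t + 2)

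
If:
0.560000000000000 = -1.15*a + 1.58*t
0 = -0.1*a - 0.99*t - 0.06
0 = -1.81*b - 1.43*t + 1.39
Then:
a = -0.50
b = 0.78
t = -0.01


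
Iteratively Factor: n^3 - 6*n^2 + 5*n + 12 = (n - 3)*(n^2 - 3*n - 4) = (n - 3)*(n + 1)*(n - 4)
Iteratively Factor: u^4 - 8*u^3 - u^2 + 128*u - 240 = (u + 4)*(u^3 - 12*u^2 + 47*u - 60) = (u - 4)*(u + 4)*(u^2 - 8*u + 15) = (u - 4)*(u - 3)*(u + 4)*(u - 5)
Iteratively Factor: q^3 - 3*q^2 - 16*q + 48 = (q - 3)*(q^2 - 16) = (q - 3)*(q + 4)*(q - 4)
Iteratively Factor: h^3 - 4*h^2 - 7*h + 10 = (h - 5)*(h^2 + h - 2) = (h - 5)*(h + 2)*(h - 1)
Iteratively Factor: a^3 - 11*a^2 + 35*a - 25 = (a - 1)*(a^2 - 10*a + 25) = (a - 5)*(a - 1)*(a - 5)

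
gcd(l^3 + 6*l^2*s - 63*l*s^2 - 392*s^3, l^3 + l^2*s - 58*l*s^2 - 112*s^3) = -l^2 + l*s + 56*s^2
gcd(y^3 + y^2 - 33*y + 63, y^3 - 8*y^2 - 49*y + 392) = y + 7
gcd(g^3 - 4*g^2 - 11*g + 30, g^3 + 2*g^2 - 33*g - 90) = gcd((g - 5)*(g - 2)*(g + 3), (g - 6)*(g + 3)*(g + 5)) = g + 3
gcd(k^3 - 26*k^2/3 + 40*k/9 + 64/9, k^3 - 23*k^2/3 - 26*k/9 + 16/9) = k^2 - 22*k/3 - 16/3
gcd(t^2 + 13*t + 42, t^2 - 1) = 1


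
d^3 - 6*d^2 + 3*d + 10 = (d - 5)*(d - 2)*(d + 1)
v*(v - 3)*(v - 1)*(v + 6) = v^4 + 2*v^3 - 21*v^2 + 18*v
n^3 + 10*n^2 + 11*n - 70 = (n - 2)*(n + 5)*(n + 7)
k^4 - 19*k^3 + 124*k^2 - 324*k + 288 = (k - 8)*(k - 6)*(k - 3)*(k - 2)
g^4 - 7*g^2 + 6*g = g*(g - 2)*(g - 1)*(g + 3)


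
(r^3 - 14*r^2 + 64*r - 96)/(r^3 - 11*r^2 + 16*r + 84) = (r^2 - 8*r + 16)/(r^2 - 5*r - 14)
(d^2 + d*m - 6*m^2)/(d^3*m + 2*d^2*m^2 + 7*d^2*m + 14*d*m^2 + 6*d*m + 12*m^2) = (d^2 + d*m - 6*m^2)/(m*(d^3 + 2*d^2*m + 7*d^2 + 14*d*m + 6*d + 12*m))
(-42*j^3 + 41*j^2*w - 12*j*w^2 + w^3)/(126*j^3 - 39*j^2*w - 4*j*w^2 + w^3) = (-2*j + w)/(6*j + w)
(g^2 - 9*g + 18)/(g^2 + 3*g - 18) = (g - 6)/(g + 6)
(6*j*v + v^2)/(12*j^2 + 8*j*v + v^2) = v/(2*j + v)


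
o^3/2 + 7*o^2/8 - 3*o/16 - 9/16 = (o/2 + 1/2)*(o - 3/4)*(o + 3/2)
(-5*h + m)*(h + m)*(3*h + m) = -15*h^3 - 17*h^2*m - h*m^2 + m^3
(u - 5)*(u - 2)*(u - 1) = u^3 - 8*u^2 + 17*u - 10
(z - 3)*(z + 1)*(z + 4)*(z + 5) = z^4 + 7*z^3 - z^2 - 67*z - 60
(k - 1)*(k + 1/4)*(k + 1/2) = k^3 - k^2/4 - 5*k/8 - 1/8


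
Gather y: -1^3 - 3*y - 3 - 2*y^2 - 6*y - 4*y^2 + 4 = -6*y^2 - 9*y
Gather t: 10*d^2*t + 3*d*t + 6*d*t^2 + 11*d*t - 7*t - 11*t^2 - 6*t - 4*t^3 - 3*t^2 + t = -4*t^3 + t^2*(6*d - 14) + t*(10*d^2 + 14*d - 12)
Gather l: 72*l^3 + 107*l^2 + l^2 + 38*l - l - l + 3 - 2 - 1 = 72*l^3 + 108*l^2 + 36*l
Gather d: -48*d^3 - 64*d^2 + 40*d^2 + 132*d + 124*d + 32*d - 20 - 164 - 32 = -48*d^3 - 24*d^2 + 288*d - 216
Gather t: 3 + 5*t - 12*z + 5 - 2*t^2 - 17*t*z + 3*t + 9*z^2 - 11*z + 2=-2*t^2 + t*(8 - 17*z) + 9*z^2 - 23*z + 10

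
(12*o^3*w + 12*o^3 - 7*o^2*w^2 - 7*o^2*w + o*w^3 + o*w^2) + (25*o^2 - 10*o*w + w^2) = 12*o^3*w + 12*o^3 - 7*o^2*w^2 - 7*o^2*w + 25*o^2 + o*w^3 + o*w^2 - 10*o*w + w^2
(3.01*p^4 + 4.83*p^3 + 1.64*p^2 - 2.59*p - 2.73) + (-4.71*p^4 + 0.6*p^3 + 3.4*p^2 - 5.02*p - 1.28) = -1.7*p^4 + 5.43*p^3 + 5.04*p^2 - 7.61*p - 4.01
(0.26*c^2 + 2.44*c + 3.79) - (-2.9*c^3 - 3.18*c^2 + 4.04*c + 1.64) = 2.9*c^3 + 3.44*c^2 - 1.6*c + 2.15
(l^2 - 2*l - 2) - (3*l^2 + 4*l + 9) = -2*l^2 - 6*l - 11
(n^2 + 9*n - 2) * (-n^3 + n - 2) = -n^5 - 9*n^4 + 3*n^3 + 7*n^2 - 20*n + 4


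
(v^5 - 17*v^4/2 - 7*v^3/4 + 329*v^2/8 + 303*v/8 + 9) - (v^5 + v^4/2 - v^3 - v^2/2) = -9*v^4 - 3*v^3/4 + 333*v^2/8 + 303*v/8 + 9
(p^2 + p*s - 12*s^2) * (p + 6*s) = p^3 + 7*p^2*s - 6*p*s^2 - 72*s^3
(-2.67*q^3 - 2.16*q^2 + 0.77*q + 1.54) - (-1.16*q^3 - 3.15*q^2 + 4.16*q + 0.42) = -1.51*q^3 + 0.99*q^2 - 3.39*q + 1.12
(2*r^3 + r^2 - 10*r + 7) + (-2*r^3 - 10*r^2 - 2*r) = -9*r^2 - 12*r + 7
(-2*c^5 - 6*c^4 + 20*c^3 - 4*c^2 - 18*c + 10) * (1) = -2*c^5 - 6*c^4 + 20*c^3 - 4*c^2 - 18*c + 10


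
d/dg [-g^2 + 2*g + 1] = 2 - 2*g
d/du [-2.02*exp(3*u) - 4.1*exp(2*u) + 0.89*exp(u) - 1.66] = (-6.06*exp(2*u) - 8.2*exp(u) + 0.89)*exp(u)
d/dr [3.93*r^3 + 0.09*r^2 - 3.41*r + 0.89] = 11.79*r^2 + 0.18*r - 3.41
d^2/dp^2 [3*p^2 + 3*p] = 6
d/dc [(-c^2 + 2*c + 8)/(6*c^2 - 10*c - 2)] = (-c^2 - 46*c + 38)/(2*(9*c^4 - 30*c^3 + 19*c^2 + 10*c + 1))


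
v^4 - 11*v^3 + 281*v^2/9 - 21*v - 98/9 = (v - 7)*(v - 7/3)*(v - 2)*(v + 1/3)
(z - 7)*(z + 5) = z^2 - 2*z - 35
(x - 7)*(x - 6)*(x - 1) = x^3 - 14*x^2 + 55*x - 42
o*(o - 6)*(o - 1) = o^3 - 7*o^2 + 6*o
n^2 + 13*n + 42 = (n + 6)*(n + 7)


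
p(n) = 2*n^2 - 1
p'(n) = 4*n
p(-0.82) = 0.34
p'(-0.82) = -3.28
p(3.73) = 26.83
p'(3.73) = 14.92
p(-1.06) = 1.25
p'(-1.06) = -4.24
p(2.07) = 7.57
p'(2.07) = 8.28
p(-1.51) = 3.56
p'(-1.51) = -6.04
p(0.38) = -0.71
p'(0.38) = 1.52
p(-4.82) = 45.46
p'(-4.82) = -19.28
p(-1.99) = 6.92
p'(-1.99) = -7.96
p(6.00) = 71.00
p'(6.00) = 24.00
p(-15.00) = 449.00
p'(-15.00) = -60.00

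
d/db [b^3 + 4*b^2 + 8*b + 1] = 3*b^2 + 8*b + 8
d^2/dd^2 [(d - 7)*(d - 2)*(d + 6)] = 6*d - 6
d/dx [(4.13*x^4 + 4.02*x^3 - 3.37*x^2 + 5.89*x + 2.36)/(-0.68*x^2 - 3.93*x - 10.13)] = (-5.6168*x^5 - 51.4263*x^4 - 198.9448*x^3 - 104.9185*x^2 + 71.4858*x - 50.3909)/(0.4624*x^4 + 5.3448*x^3 + 29.2217*x^2 + 79.6218*x + 102.6169)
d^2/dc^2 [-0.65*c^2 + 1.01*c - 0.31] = -1.30000000000000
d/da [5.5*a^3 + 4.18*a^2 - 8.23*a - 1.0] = 16.5*a^2 + 8.36*a - 8.23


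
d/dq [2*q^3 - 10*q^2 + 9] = 2*q*(3*q - 10)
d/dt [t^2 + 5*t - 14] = 2*t + 5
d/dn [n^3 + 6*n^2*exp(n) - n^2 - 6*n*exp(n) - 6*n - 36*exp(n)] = 6*n^2*exp(n) + 3*n^2 + 6*n*exp(n) - 2*n - 42*exp(n) - 6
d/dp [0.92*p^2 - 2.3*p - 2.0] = 1.84*p - 2.3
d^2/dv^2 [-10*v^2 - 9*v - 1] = -20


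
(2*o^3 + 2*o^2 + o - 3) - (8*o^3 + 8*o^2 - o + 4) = -6*o^3 - 6*o^2 + 2*o - 7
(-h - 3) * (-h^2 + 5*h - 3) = h^3 - 2*h^2 - 12*h + 9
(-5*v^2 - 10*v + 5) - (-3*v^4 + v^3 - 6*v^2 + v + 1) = 3*v^4 - v^3 + v^2 - 11*v + 4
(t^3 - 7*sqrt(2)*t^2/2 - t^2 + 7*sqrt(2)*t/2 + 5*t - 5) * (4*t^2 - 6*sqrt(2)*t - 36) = 4*t^5 - 20*sqrt(2)*t^4 - 4*t^4 + 26*t^3 + 20*sqrt(2)*t^3 - 26*t^2 + 96*sqrt(2)*t^2 - 180*t - 96*sqrt(2)*t + 180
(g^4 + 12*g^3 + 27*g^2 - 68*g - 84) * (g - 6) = g^5 + 6*g^4 - 45*g^3 - 230*g^2 + 324*g + 504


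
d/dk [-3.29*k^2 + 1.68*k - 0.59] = 1.68 - 6.58*k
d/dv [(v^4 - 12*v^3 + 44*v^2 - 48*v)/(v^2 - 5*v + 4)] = (2*v^3 - 11*v^2 + 16*v - 12)/(v^2 - 2*v + 1)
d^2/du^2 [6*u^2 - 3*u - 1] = 12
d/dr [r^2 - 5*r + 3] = 2*r - 5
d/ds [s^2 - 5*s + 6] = 2*s - 5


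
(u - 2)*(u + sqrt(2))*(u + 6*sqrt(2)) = u^3 - 2*u^2 + 7*sqrt(2)*u^2 - 14*sqrt(2)*u + 12*u - 24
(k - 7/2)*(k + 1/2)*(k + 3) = k^3 - 43*k/4 - 21/4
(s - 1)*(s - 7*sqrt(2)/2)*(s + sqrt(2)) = s^3 - 5*sqrt(2)*s^2/2 - s^2 - 7*s + 5*sqrt(2)*s/2 + 7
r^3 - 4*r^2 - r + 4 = (r - 4)*(r - 1)*(r + 1)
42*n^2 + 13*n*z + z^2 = (6*n + z)*(7*n + z)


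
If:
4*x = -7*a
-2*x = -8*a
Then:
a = 0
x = 0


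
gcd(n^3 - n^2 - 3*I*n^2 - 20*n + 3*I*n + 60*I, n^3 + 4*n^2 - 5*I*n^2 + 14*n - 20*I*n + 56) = n + 4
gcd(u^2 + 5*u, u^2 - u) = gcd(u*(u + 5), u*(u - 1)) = u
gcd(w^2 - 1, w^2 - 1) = w^2 - 1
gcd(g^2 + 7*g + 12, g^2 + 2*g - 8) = g + 4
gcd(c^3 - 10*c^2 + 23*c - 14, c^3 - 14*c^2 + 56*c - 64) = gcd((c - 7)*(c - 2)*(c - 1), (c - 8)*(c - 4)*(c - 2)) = c - 2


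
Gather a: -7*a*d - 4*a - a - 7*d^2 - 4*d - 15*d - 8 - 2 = a*(-7*d - 5) - 7*d^2 - 19*d - 10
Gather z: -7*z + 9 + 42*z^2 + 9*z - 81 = 42*z^2 + 2*z - 72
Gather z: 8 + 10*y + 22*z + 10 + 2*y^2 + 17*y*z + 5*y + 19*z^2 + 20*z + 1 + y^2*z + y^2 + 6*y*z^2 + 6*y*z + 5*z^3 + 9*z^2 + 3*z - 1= 3*y^2 + 15*y + 5*z^3 + z^2*(6*y + 28) + z*(y^2 + 23*y + 45) + 18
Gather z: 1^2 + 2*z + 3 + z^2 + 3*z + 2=z^2 + 5*z + 6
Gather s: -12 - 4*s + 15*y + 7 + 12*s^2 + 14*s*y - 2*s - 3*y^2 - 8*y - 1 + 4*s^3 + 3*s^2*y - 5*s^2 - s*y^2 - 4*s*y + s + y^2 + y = 4*s^3 + s^2*(3*y + 7) + s*(-y^2 + 10*y - 5) - 2*y^2 + 8*y - 6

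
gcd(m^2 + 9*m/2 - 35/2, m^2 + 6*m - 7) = m + 7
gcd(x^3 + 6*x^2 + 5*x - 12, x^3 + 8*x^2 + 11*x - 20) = x^2 + 3*x - 4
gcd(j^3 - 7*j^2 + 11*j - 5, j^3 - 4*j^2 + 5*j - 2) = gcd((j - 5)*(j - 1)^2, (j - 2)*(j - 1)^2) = j^2 - 2*j + 1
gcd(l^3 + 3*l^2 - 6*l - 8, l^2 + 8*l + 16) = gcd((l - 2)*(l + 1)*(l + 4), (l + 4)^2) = l + 4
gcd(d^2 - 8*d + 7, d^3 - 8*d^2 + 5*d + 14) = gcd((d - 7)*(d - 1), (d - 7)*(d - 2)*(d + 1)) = d - 7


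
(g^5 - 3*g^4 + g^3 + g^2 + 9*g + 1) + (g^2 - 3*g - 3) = g^5 - 3*g^4 + g^3 + 2*g^2 + 6*g - 2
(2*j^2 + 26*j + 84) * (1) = 2*j^2 + 26*j + 84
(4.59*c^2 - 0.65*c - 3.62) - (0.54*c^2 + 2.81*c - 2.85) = 4.05*c^2 - 3.46*c - 0.77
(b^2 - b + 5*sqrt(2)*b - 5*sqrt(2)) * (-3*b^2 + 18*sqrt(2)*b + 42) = -3*b^4 + 3*b^3 + 3*sqrt(2)*b^3 - 3*sqrt(2)*b^2 + 222*b^2 - 222*b + 210*sqrt(2)*b - 210*sqrt(2)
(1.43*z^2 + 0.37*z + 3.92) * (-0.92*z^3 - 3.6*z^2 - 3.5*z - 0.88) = -1.3156*z^5 - 5.4884*z^4 - 9.9434*z^3 - 16.6654*z^2 - 14.0456*z - 3.4496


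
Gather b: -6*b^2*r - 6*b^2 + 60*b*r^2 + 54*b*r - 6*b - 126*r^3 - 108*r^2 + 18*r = b^2*(-6*r - 6) + b*(60*r^2 + 54*r - 6) - 126*r^3 - 108*r^2 + 18*r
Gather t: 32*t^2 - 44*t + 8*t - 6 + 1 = 32*t^2 - 36*t - 5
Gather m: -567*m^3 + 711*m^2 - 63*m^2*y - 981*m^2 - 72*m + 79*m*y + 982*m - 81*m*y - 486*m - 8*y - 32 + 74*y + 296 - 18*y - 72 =-567*m^3 + m^2*(-63*y - 270) + m*(424 - 2*y) + 48*y + 192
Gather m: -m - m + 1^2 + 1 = 2 - 2*m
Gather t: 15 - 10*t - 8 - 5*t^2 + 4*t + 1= -5*t^2 - 6*t + 8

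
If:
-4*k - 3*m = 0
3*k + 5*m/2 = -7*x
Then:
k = 21*x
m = -28*x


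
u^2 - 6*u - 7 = (u - 7)*(u + 1)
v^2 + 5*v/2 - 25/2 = (v - 5/2)*(v + 5)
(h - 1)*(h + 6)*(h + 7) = h^3 + 12*h^2 + 29*h - 42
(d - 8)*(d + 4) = d^2 - 4*d - 32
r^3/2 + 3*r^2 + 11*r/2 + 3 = (r/2 + 1)*(r + 1)*(r + 3)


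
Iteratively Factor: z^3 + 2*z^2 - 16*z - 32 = (z - 4)*(z^2 + 6*z + 8) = (z - 4)*(z + 4)*(z + 2)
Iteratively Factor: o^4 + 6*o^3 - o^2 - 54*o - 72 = (o + 3)*(o^3 + 3*o^2 - 10*o - 24) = (o - 3)*(o + 3)*(o^2 + 6*o + 8) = (o - 3)*(o + 2)*(o + 3)*(o + 4)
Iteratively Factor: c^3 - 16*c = (c)*(c^2 - 16) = c*(c + 4)*(c - 4)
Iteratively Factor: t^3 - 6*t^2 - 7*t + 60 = (t - 4)*(t^2 - 2*t - 15) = (t - 5)*(t - 4)*(t + 3)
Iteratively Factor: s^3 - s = (s - 1)*(s^2 + s) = s*(s - 1)*(s + 1)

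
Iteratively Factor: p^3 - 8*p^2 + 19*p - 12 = (p - 1)*(p^2 - 7*p + 12) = (p - 4)*(p - 1)*(p - 3)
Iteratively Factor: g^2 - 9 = (g - 3)*(g + 3)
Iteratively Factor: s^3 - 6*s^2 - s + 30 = (s - 3)*(s^2 - 3*s - 10) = (s - 5)*(s - 3)*(s + 2)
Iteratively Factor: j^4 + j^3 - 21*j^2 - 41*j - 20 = (j - 5)*(j^3 + 6*j^2 + 9*j + 4) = (j - 5)*(j + 1)*(j^2 + 5*j + 4) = (j - 5)*(j + 1)*(j + 4)*(j + 1)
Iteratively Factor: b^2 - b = (b)*(b - 1)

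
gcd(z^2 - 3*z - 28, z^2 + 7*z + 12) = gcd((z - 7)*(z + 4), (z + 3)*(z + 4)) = z + 4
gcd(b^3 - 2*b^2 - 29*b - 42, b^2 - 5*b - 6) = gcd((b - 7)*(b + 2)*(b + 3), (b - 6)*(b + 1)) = 1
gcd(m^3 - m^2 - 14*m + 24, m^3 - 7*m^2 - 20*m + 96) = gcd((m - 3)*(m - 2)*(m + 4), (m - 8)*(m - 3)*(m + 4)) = m^2 + m - 12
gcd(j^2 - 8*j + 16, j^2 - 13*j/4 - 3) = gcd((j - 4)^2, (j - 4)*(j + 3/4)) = j - 4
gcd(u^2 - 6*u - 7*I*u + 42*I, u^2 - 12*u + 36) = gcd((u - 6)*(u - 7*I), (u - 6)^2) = u - 6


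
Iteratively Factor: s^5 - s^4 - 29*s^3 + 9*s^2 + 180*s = (s - 3)*(s^4 + 2*s^3 - 23*s^2 - 60*s) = (s - 3)*(s + 3)*(s^3 - s^2 - 20*s) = (s - 5)*(s - 3)*(s + 3)*(s^2 + 4*s) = s*(s - 5)*(s - 3)*(s + 3)*(s + 4)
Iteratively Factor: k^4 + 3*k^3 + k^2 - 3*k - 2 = (k + 1)*(k^3 + 2*k^2 - k - 2) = (k + 1)*(k + 2)*(k^2 - 1) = (k + 1)^2*(k + 2)*(k - 1)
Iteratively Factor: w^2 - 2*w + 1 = (w - 1)*(w - 1)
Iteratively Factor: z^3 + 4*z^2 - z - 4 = (z + 1)*(z^2 + 3*z - 4) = (z + 1)*(z + 4)*(z - 1)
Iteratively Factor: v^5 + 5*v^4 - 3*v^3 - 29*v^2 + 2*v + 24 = (v + 4)*(v^4 + v^3 - 7*v^2 - v + 6) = (v + 1)*(v + 4)*(v^3 - 7*v + 6) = (v - 2)*(v + 1)*(v + 4)*(v^2 + 2*v - 3) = (v - 2)*(v + 1)*(v + 3)*(v + 4)*(v - 1)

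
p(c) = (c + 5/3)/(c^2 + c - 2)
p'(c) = (-2*c - 1)*(c + 5/3)/(c^2 + c - 2)^2 + 1/(c^2 + c - 2) = (c^2 + c - (2*c + 1)*(3*c + 5)/3 - 2)/(c^2 + c - 2)^2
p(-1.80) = 0.24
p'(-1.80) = -2.89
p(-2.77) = -0.38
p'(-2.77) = -0.25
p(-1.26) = -0.24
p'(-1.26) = -0.38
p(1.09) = 9.91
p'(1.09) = -109.75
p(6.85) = 0.16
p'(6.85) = -0.03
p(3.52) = 0.37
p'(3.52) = -0.14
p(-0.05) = -0.79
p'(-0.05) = -0.84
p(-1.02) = -0.33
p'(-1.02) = -0.33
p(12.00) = 0.09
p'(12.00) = -0.00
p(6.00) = 0.19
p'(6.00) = -0.04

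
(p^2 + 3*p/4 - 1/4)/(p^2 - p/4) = (p + 1)/p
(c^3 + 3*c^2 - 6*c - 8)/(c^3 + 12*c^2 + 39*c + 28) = (c - 2)/(c + 7)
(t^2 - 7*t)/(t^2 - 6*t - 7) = t/(t + 1)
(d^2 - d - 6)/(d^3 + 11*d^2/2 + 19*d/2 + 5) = 2*(d - 3)/(2*d^2 + 7*d + 5)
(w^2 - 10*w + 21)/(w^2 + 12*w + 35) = (w^2 - 10*w + 21)/(w^2 + 12*w + 35)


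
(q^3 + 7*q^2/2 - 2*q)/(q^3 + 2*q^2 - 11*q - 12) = q*(2*q - 1)/(2*(q^2 - 2*q - 3))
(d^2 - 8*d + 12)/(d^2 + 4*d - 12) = (d - 6)/(d + 6)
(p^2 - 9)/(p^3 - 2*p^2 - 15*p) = (p - 3)/(p*(p - 5))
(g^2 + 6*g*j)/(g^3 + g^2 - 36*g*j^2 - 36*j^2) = g/(g^2 - 6*g*j + g - 6*j)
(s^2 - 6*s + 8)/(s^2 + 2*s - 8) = (s - 4)/(s + 4)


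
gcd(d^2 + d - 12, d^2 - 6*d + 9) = d - 3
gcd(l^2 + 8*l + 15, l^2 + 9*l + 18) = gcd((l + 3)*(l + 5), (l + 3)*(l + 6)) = l + 3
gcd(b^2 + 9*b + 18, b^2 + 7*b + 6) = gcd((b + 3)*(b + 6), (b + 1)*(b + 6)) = b + 6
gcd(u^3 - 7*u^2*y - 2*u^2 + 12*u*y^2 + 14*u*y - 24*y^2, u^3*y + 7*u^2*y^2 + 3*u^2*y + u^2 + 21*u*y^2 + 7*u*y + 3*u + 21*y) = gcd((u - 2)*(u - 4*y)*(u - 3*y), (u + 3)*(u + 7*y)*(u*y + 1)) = 1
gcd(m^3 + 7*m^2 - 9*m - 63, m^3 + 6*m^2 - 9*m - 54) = m^2 - 9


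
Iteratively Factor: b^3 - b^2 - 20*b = (b + 4)*(b^2 - 5*b) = (b - 5)*(b + 4)*(b)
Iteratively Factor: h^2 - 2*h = (h)*(h - 2)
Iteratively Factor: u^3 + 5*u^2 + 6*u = (u + 2)*(u^2 + 3*u) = (u + 2)*(u + 3)*(u)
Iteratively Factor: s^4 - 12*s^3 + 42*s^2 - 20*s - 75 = (s - 5)*(s^3 - 7*s^2 + 7*s + 15) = (s - 5)^2*(s^2 - 2*s - 3) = (s - 5)^2*(s - 3)*(s + 1)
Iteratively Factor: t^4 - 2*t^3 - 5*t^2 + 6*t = (t - 3)*(t^3 + t^2 - 2*t) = (t - 3)*(t + 2)*(t^2 - t) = t*(t - 3)*(t + 2)*(t - 1)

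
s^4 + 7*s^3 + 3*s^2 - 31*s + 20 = (s - 1)^2*(s + 4)*(s + 5)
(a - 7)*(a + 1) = a^2 - 6*a - 7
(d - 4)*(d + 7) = d^2 + 3*d - 28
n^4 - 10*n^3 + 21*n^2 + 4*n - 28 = (n - 7)*(n - 2)^2*(n + 1)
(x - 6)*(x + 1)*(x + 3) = x^3 - 2*x^2 - 21*x - 18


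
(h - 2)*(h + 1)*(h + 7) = h^3 + 6*h^2 - 9*h - 14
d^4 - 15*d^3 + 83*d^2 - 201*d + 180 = (d - 5)*(d - 4)*(d - 3)^2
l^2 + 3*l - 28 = (l - 4)*(l + 7)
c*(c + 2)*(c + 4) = c^3 + 6*c^2 + 8*c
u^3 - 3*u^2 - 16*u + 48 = (u - 4)*(u - 3)*(u + 4)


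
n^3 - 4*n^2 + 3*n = n*(n - 3)*(n - 1)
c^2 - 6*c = c*(c - 6)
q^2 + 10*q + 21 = (q + 3)*(q + 7)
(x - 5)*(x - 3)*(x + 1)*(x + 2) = x^4 - 5*x^3 - 7*x^2 + 29*x + 30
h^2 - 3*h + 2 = (h - 2)*(h - 1)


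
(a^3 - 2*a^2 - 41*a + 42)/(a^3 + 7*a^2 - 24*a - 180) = (a^2 - 8*a + 7)/(a^2 + a - 30)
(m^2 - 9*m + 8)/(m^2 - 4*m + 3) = (m - 8)/(m - 3)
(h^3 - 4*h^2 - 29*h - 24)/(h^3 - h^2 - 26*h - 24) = (h^2 - 5*h - 24)/(h^2 - 2*h - 24)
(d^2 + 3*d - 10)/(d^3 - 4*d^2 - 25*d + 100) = (d - 2)/(d^2 - 9*d + 20)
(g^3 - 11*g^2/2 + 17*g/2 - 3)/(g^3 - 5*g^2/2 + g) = (g - 3)/g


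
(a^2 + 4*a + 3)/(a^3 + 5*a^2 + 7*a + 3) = 1/(a + 1)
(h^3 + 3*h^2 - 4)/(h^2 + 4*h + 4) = h - 1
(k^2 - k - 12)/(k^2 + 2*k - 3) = (k - 4)/(k - 1)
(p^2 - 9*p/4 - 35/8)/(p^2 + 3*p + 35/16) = 2*(2*p - 7)/(4*p + 7)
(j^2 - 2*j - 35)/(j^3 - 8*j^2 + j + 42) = (j + 5)/(j^2 - j - 6)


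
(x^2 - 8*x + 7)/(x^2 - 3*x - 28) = (x - 1)/(x + 4)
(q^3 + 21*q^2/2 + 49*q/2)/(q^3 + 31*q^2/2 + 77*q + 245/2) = q/(q + 5)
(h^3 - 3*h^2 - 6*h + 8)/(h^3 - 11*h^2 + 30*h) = (h^3 - 3*h^2 - 6*h + 8)/(h*(h^2 - 11*h + 30))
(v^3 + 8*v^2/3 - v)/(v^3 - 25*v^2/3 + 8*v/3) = (v + 3)/(v - 8)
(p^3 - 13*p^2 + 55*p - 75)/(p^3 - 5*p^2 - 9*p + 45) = (p - 5)/(p + 3)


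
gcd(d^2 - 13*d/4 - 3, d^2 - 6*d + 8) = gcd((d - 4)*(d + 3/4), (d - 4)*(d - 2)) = d - 4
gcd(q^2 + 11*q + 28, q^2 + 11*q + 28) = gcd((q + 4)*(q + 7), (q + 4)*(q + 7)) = q^2 + 11*q + 28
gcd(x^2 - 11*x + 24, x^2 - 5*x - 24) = x - 8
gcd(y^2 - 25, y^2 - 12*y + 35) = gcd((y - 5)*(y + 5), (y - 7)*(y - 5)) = y - 5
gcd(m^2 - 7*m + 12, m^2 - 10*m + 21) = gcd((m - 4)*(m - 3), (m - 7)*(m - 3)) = m - 3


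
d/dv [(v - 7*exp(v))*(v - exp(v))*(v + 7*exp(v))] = -v^2*exp(v) + 3*v^2 - 98*v*exp(2*v) - 2*v*exp(v) + 147*exp(3*v) - 49*exp(2*v)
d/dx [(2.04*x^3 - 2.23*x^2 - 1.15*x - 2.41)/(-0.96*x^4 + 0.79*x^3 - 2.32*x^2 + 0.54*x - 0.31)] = (1.9584*x^6 - 4.2816*x^5 - 6.2831*x^4 - 5.2342*x^3 - 0.0576999999999994*x^2 - 9.7998*x + 1.6579)/(0.9216*x^8 - 1.5168*x^7 + 5.0785*x^6 - 4.7024*x^5 + 6.8308*x^4 - 2.9954*x^3 + 1.73*x^2 - 0.3348*x + 0.0961)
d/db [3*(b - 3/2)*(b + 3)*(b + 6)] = 9*b^2 + 45*b + 27/2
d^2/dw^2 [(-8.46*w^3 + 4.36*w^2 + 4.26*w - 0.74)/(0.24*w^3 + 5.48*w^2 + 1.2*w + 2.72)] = (22.755456*w^6 + 16.0911360000002*w^5 + 91.8432000000001*w^4 + 368.4816*w^3 - 723.595968*w^2 - 782.828928*w + 56.633856)/(0.013824*w^9 + 0.946944*w^8 + 21.829248*w^7 + 174.506048*w^6 + 130.610304*w^5 + 273.421824*w^4 + 114.375168*w^3 + 133.380096*w^2 + 26.63424*w + 20.123648)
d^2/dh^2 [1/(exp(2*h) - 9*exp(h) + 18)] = ((9 - 4*exp(h))*(exp(2*h) - 9*exp(h) + 18) + 2*(2*exp(h) - 9)^2*exp(h))*exp(h)/(exp(2*h) - 9*exp(h) + 18)^3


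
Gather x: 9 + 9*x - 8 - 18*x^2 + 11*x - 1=-18*x^2 + 20*x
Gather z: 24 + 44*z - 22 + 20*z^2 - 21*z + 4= 20*z^2 + 23*z + 6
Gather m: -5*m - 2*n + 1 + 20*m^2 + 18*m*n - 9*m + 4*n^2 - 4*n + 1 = 20*m^2 + m*(18*n - 14) + 4*n^2 - 6*n + 2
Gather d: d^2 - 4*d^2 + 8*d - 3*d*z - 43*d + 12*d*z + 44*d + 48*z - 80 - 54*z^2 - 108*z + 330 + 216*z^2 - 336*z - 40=-3*d^2 + d*(9*z + 9) + 162*z^2 - 396*z + 210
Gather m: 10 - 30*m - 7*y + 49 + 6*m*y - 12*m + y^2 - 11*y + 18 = m*(6*y - 42) + y^2 - 18*y + 77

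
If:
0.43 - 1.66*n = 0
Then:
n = 0.26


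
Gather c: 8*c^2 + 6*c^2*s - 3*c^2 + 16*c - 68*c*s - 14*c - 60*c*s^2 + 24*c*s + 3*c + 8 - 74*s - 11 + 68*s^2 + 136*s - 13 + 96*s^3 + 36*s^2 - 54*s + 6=c^2*(6*s + 5) + c*(-60*s^2 - 44*s + 5) + 96*s^3 + 104*s^2 + 8*s - 10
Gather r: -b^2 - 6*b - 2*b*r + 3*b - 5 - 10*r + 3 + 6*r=-b^2 - 3*b + r*(-2*b - 4) - 2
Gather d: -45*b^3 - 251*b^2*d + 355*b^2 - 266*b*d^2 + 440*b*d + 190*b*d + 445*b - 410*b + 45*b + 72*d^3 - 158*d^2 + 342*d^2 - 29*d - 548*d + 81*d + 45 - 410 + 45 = -45*b^3 + 355*b^2 + 80*b + 72*d^3 + d^2*(184 - 266*b) + d*(-251*b^2 + 630*b - 496) - 320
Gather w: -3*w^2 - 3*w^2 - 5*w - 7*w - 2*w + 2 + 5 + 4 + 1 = -6*w^2 - 14*w + 12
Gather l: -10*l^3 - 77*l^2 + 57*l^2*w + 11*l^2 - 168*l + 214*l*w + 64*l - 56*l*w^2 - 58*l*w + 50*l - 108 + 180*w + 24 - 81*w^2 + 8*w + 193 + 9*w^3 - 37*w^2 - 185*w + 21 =-10*l^3 + l^2*(57*w - 66) + l*(-56*w^2 + 156*w - 54) + 9*w^3 - 118*w^2 + 3*w + 130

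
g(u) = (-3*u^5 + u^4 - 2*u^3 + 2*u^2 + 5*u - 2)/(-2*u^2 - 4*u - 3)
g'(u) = (4*u + 4)*(-3*u^5 + u^4 - 2*u^3 + 2*u^2 + 5*u - 2)/(-2*u^2 - 4*u - 3)^2 + (-15*u^4 + 4*u^3 - 6*u^2 + 4*u + 5)/(-2*u^2 - 4*u - 3) = (18*u^6 + 44*u^5 + 37*u^4 + 4*u^3 + 20*u^2 - 20*u - 23)/(4*u^4 + 16*u^3 + 28*u^2 + 24*u + 9)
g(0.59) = -0.19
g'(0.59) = -0.51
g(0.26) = 0.14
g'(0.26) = -1.52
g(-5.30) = -359.67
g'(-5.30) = 169.29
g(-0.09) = 0.92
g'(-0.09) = -2.98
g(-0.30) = 1.64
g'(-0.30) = -3.85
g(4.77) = 104.17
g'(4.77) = 74.57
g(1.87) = 3.15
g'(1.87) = 7.41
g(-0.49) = 2.36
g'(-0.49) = -3.34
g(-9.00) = -1436.29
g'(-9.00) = 433.23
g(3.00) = 20.33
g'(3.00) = 24.81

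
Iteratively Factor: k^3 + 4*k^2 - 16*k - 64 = (k - 4)*(k^2 + 8*k + 16) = (k - 4)*(k + 4)*(k + 4)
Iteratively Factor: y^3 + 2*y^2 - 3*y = (y)*(y^2 + 2*y - 3) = y*(y - 1)*(y + 3)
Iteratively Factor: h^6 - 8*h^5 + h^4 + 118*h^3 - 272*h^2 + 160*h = (h - 2)*(h^5 - 6*h^4 - 11*h^3 + 96*h^2 - 80*h) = (h - 2)*(h - 1)*(h^4 - 5*h^3 - 16*h^2 + 80*h) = (h - 2)*(h - 1)*(h + 4)*(h^3 - 9*h^2 + 20*h) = h*(h - 2)*(h - 1)*(h + 4)*(h^2 - 9*h + 20) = h*(h - 5)*(h - 2)*(h - 1)*(h + 4)*(h - 4)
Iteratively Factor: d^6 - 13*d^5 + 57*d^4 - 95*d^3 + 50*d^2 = (d - 1)*(d^5 - 12*d^4 + 45*d^3 - 50*d^2) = (d - 5)*(d - 1)*(d^4 - 7*d^3 + 10*d^2) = d*(d - 5)*(d - 1)*(d^3 - 7*d^2 + 10*d) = d*(d - 5)*(d - 2)*(d - 1)*(d^2 - 5*d) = d*(d - 5)^2*(d - 2)*(d - 1)*(d)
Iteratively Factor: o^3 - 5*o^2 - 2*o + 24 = (o + 2)*(o^2 - 7*o + 12) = (o - 4)*(o + 2)*(o - 3)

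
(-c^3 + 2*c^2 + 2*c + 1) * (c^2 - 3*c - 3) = -c^5 + 5*c^4 - c^3 - 11*c^2 - 9*c - 3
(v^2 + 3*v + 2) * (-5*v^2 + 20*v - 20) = -5*v^4 + 5*v^3 + 30*v^2 - 20*v - 40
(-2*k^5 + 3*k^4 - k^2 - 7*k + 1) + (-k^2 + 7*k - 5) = -2*k^5 + 3*k^4 - 2*k^2 - 4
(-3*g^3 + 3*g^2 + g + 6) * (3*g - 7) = -9*g^4 + 30*g^3 - 18*g^2 + 11*g - 42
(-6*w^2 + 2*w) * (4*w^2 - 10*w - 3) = -24*w^4 + 68*w^3 - 2*w^2 - 6*w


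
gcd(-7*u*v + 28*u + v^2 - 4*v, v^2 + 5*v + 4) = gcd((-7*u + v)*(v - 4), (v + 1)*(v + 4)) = 1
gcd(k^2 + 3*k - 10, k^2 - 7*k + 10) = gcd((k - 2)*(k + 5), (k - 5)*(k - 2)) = k - 2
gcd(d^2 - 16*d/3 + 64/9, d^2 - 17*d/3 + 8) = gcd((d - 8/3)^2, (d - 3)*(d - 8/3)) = d - 8/3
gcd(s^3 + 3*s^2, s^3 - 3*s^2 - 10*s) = s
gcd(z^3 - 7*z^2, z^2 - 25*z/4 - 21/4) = z - 7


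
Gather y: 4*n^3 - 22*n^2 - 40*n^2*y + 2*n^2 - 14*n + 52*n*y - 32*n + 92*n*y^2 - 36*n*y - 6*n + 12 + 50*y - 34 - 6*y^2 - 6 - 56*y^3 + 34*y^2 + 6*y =4*n^3 - 20*n^2 - 52*n - 56*y^3 + y^2*(92*n + 28) + y*(-40*n^2 + 16*n + 56) - 28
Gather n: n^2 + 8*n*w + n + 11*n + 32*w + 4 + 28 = n^2 + n*(8*w + 12) + 32*w + 32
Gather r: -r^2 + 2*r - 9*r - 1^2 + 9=-r^2 - 7*r + 8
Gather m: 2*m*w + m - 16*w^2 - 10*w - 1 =m*(2*w + 1) - 16*w^2 - 10*w - 1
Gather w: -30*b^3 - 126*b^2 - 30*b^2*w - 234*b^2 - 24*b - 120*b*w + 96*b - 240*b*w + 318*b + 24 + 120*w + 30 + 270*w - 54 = -30*b^3 - 360*b^2 + 390*b + w*(-30*b^2 - 360*b + 390)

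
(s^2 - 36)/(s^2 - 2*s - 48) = (s - 6)/(s - 8)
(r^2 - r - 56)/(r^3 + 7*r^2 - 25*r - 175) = (r - 8)/(r^2 - 25)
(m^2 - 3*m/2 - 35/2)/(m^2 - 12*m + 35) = (m + 7/2)/(m - 7)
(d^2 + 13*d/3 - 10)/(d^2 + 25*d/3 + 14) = (3*d - 5)/(3*d + 7)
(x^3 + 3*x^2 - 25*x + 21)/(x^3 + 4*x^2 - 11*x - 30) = (x^2 + 6*x - 7)/(x^2 + 7*x + 10)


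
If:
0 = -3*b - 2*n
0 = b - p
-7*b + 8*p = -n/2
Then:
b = 0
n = 0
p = 0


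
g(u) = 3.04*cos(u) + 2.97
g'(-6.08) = -0.61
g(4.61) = 2.66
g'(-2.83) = 0.93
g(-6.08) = 5.95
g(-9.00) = 0.20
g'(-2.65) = 1.43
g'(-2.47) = 1.89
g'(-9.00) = 1.25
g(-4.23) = 1.56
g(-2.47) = 0.59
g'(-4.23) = -2.69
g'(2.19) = -2.48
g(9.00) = 0.20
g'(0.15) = -0.45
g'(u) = -3.04*sin(u)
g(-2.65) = 0.29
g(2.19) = 1.21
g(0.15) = 5.98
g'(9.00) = -1.25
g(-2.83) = 0.08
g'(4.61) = 3.02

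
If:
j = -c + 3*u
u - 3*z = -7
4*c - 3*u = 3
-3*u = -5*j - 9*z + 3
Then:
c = -1/5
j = -18/5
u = -19/15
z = 86/45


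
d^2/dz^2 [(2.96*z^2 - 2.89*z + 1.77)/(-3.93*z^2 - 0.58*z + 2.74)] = (5.6843418860808e-14*z^4 + 102.76557*z^3 - 355.26807*z^2 + 162.51336*z - 74.5697)/(60.698457*z^6 + 26.874126*z^5 - 122.990922*z^4 - 37.278224*z^3 + 85.749396*z^2 + 13.063224*z - 20.570824)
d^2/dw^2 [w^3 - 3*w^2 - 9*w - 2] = 6*w - 6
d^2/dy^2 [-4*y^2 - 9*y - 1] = -8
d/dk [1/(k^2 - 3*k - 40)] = (3 - 2*k)/(-k^2 + 3*k + 40)^2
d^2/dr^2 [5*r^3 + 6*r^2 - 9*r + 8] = 30*r + 12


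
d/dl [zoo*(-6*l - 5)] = zoo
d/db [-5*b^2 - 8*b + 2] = -10*b - 8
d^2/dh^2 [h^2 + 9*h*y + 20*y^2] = 2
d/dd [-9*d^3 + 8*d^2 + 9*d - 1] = -27*d^2 + 16*d + 9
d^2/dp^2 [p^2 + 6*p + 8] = 2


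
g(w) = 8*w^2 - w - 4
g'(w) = 16*w - 1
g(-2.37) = 43.31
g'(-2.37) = -38.92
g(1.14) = 5.26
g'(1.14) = 17.24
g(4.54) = 156.35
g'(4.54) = 71.64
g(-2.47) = 47.28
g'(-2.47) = -40.52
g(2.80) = 55.92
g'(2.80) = 43.80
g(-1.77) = 22.83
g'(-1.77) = -29.32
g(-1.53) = 16.26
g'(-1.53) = -25.48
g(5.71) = 251.12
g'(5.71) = 90.36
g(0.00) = -4.00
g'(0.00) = -1.00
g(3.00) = 65.00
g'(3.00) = 47.00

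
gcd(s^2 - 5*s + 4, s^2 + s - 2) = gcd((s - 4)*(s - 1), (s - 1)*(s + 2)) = s - 1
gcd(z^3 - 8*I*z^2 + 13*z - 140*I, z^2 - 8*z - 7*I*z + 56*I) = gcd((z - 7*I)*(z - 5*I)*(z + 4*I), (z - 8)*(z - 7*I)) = z - 7*I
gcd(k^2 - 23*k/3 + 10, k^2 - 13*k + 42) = k - 6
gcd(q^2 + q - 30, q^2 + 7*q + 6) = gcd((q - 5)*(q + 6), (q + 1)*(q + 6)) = q + 6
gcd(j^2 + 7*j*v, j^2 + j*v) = j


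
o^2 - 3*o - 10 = (o - 5)*(o + 2)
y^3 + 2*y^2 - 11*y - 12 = (y - 3)*(y + 1)*(y + 4)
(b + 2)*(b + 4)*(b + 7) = b^3 + 13*b^2 + 50*b + 56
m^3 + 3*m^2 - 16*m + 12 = (m - 2)*(m - 1)*(m + 6)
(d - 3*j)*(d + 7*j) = d^2 + 4*d*j - 21*j^2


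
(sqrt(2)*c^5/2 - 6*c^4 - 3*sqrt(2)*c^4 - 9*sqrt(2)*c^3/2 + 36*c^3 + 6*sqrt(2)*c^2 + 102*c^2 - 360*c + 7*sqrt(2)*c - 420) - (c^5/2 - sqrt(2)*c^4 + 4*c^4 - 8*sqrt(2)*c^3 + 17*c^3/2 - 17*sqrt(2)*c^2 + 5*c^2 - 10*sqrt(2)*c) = -c^5/2 + sqrt(2)*c^5/2 - 10*c^4 - 2*sqrt(2)*c^4 + 7*sqrt(2)*c^3/2 + 55*c^3/2 + 23*sqrt(2)*c^2 + 97*c^2 - 360*c + 17*sqrt(2)*c - 420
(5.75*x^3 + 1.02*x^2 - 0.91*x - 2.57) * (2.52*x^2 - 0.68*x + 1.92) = 14.49*x^5 - 1.3396*x^4 + 8.0532*x^3 - 3.8992*x^2 + 0.000399999999999956*x - 4.9344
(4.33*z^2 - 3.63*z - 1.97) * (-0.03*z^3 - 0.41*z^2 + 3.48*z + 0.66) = -0.1299*z^5 - 1.6664*z^4 + 16.6158*z^3 - 8.9669*z^2 - 9.2514*z - 1.3002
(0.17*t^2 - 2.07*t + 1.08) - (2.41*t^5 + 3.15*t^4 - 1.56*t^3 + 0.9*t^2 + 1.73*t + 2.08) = -2.41*t^5 - 3.15*t^4 + 1.56*t^3 - 0.73*t^2 - 3.8*t - 1.0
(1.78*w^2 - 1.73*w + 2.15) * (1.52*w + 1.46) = 2.7056*w^3 - 0.0308000000000002*w^2 + 0.7422*w + 3.139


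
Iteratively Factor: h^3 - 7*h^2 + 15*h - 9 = (h - 1)*(h^2 - 6*h + 9) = (h - 3)*(h - 1)*(h - 3)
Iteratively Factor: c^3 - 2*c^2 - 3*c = (c - 3)*(c^2 + c) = c*(c - 3)*(c + 1)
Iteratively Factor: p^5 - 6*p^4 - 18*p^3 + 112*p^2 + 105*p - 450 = (p - 5)*(p^4 - p^3 - 23*p^2 - 3*p + 90) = (p - 5)^2*(p^3 + 4*p^2 - 3*p - 18) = (p - 5)^2*(p + 3)*(p^2 + p - 6) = (p - 5)^2*(p + 3)^2*(p - 2)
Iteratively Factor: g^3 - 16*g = (g + 4)*(g^2 - 4*g) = g*(g + 4)*(g - 4)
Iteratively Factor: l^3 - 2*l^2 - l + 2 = (l - 2)*(l^2 - 1) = (l - 2)*(l - 1)*(l + 1)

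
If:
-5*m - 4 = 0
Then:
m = -4/5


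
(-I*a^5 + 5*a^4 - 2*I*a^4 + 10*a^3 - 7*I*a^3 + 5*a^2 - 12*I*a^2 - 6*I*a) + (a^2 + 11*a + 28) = -I*a^5 + 5*a^4 - 2*I*a^4 + 10*a^3 - 7*I*a^3 + 6*a^2 - 12*I*a^2 + 11*a - 6*I*a + 28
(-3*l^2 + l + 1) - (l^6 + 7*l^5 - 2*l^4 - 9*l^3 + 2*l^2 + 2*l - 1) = -l^6 - 7*l^5 + 2*l^4 + 9*l^3 - 5*l^2 - l + 2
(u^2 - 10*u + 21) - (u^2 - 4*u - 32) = 53 - 6*u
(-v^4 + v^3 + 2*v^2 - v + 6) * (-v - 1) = v^5 - 3*v^3 - v^2 - 5*v - 6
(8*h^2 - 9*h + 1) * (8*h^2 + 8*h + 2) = 64*h^4 - 8*h^3 - 48*h^2 - 10*h + 2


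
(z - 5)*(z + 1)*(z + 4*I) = z^3 - 4*z^2 + 4*I*z^2 - 5*z - 16*I*z - 20*I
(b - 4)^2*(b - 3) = b^3 - 11*b^2 + 40*b - 48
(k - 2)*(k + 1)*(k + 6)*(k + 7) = k^4 + 12*k^3 + 27*k^2 - 68*k - 84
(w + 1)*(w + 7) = w^2 + 8*w + 7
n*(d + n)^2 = d^2*n + 2*d*n^2 + n^3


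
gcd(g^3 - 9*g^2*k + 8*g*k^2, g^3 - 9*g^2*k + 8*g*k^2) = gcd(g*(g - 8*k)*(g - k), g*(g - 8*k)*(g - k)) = g^3 - 9*g^2*k + 8*g*k^2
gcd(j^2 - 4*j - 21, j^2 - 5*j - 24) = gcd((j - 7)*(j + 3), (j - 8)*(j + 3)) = j + 3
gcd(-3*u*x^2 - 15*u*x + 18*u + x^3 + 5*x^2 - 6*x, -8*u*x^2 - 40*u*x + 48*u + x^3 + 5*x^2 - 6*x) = x^2 + 5*x - 6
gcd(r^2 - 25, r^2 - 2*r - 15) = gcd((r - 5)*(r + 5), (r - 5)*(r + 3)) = r - 5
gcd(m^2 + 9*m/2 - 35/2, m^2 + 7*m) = m + 7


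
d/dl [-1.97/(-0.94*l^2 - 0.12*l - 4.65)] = (-3.7036*l - 0.2364)/(0.94*l^2 + 0.12*l + 4.65)^2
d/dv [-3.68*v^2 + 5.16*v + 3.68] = 5.16 - 7.36*v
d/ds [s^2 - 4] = 2*s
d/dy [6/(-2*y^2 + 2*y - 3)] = 12*(2*y - 1)/(2*y^2 - 2*y + 3)^2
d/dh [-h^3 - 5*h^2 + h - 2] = -3*h^2 - 10*h + 1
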